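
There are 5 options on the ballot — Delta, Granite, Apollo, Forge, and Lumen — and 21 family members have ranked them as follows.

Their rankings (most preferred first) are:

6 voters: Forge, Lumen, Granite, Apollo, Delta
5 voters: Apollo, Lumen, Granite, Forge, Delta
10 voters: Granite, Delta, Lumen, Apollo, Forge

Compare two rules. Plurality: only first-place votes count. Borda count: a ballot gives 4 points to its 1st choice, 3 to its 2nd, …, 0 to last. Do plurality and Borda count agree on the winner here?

Plurality first-place counts: Delta 0, Granite 10, Apollo 5, Forge 6, Lumen 0 → Granite.
Borda totals: Delta 30, Granite 62, Apollo 36, Forge 29, Lumen 53 → Granite.
The two rules agree on Granite.

Yes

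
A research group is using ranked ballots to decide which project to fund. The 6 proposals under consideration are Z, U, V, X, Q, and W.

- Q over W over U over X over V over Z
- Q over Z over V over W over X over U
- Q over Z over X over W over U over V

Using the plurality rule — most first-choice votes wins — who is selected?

Q

First-place vote totals:
  Z: 0
  U: 0
  V: 0
  X: 0
  Q: 3
  W: 0
Q has the most first-place votes.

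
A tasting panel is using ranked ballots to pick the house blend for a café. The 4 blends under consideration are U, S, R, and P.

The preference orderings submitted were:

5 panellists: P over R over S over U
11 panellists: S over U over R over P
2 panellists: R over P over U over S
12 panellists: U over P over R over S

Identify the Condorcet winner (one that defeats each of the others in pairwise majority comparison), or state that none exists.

Head-to-head results (30 voters total):
U vs S: S wins 16–14.
U vs R: U wins 23–7.
U vs P: U wins 23–7.
S vs R: R wins 19–11.
S vs P: P wins 19–11.
R vs P: P wins 17–13.
No candidate beats all others: U beats R beats S beats U, a majority cycle.

There is no Condorcet winner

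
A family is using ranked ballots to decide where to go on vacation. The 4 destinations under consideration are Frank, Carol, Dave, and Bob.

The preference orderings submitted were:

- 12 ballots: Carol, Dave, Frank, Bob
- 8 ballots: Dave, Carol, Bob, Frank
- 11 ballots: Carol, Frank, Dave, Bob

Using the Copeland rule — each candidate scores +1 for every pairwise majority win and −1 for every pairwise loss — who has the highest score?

Carol

Pairwise results:
  Frank vs Carol: Carol wins 31–0.
  Frank vs Dave: Dave wins 20–11.
  Frank vs Bob: Frank wins 23–8.
  Carol vs Dave: Carol wins 23–8.
  Carol vs Bob: Carol wins 31–0.
  Dave vs Bob: Dave wins 31–0.
Copeland scores (wins − losses):
  Frank: 1 − 2 = -1
  Carol: 3 − 0 = 3
  Dave: 2 − 1 = 1
  Bob: 0 − 3 = -3
Carol has the best Copeland score.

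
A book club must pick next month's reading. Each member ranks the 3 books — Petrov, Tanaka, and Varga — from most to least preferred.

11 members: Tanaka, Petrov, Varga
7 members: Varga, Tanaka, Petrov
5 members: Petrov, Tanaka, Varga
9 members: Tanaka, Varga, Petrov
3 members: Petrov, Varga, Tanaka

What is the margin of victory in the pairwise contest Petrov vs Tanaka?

19

Ballots ranking Petrov above Tanaka: 5+3 = 8.
Ballots ranking Tanaka above Petrov: 11+7+9 = 27.
Tanaka wins 27–8, a margin of 19.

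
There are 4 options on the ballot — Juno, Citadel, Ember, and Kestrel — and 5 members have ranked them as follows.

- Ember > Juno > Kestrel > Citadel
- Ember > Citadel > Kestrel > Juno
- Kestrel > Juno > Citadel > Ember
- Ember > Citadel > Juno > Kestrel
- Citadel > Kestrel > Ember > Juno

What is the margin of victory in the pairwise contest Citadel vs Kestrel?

1

Ballots ranking Citadel above Kestrel: 3.
Ballots ranking Kestrel above Citadel: 2.
Citadel wins 3–2, a margin of 1.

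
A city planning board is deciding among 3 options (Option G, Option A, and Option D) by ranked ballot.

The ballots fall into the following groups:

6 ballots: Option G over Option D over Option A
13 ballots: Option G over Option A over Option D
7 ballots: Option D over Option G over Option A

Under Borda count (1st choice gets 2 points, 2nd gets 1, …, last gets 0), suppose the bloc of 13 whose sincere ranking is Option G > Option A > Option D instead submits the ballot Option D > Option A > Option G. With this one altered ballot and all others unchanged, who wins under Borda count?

Borda totals with the altered ballot: Option G 19, Option A 13, Option D 46.
The switch changes the winner from Option G to Option D.

Option D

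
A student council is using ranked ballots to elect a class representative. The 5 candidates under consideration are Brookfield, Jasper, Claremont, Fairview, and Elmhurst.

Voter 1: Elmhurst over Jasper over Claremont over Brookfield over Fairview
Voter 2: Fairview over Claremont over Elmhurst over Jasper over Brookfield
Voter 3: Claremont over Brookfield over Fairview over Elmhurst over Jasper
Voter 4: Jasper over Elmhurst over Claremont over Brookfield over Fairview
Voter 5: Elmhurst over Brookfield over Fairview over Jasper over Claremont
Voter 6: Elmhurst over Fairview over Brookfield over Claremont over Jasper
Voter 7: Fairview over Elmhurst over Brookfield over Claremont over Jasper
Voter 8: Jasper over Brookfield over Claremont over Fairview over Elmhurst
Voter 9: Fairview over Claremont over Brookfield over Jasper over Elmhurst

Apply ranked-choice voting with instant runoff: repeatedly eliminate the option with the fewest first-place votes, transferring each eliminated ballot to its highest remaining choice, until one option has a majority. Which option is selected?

Round 1: Fairview 3, Elmhurst 3, Jasper 2, Claremont 1, Brookfield 0. Brookfield has the fewest and is eliminated.
Round 2: Fairview 3, Elmhurst 3, Jasper 2, Claremont 1. Claremont has the fewest and is eliminated.
Round 3: Fairview 4, Elmhurst 3, Jasper 2. Jasper has the fewest and is eliminated.
Round 4: Fairview 5, Elmhurst 4. Fairview has a majority.

Fairview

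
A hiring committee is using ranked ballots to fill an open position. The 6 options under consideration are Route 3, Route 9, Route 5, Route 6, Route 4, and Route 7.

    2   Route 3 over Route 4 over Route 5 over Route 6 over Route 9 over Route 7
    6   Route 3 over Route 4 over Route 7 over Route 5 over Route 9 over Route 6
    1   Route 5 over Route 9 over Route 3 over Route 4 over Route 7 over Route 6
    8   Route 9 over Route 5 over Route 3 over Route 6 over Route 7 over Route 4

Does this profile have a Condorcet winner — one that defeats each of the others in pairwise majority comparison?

Yes

Head-to-head results (17 voters total):
Route 3 vs Route 9: Route 9 wins 9–8.
Route 3 vs Route 5: Route 5 wins 9–8.
Route 3 vs Route 6: Route 3 wins 17–0.
Route 3 vs Route 4: Route 3 wins 17–0.
Route 3 vs Route 7: Route 3 wins 17–0.
Route 9 vs Route 5: Route 5 wins 9–8.
Route 9 vs Route 6: Route 9 wins 15–2.
Route 9 vs Route 4: Route 9 wins 9–8.
Route 9 vs Route 7: Route 9 wins 11–6.
Route 5 vs Route 6: Route 5 wins 17–0.
Route 5 vs Route 4: Route 5 wins 9–8.
Route 5 vs Route 7: Route 5 wins 11–6.
Route 6 vs Route 4: Route 4 wins 9–8.
Route 6 vs Route 7: Route 6 wins 10–7.
Route 4 vs Route 7: Route 4 wins 9–8.
Route 5 beats each rival — Route 3 (9–8), Route 9 (9–8), Route 6 (17–0), Route 4 (9–8), Route 7 (11–6) — so Route 5 is the Condorcet winner.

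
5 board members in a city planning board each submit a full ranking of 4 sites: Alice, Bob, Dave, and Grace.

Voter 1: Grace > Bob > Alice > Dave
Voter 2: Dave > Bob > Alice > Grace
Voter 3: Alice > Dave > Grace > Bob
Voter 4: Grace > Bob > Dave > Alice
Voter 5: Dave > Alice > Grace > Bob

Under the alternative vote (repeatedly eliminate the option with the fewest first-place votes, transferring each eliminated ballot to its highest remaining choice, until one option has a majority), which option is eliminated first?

Bob

Round 1: Dave 2, Grace 2, Alice 1, Bob 0. Bob has the fewest and is eliminated.
Round 2: Dave 2, Grace 2, Alice 1. Alice has the fewest and is eliminated.
Round 3: Dave 3, Grace 2. Dave has a majority.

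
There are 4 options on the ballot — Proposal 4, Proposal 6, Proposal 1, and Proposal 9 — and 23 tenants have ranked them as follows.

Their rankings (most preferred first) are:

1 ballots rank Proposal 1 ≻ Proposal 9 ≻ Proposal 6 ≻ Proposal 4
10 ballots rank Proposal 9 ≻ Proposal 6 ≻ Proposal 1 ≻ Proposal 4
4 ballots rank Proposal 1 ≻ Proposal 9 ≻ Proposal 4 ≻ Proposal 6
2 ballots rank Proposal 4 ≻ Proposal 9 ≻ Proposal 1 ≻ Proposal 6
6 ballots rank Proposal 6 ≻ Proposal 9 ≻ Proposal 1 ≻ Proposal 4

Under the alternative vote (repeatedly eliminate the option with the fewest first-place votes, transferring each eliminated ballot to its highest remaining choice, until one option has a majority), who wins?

Proposal 9

Round 1: Proposal 9 10, Proposal 6 6, Proposal 1 5, Proposal 4 2. Proposal 4 has the fewest and is eliminated.
Round 2: Proposal 9 12, Proposal 6 6, Proposal 1 5. Proposal 9 has a majority.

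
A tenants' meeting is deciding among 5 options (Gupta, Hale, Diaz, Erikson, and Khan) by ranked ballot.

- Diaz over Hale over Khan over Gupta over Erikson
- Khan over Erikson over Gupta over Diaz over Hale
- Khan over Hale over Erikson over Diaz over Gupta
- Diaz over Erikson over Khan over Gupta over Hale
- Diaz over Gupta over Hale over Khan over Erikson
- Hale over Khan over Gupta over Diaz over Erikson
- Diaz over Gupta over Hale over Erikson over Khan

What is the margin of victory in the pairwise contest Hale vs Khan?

1

Ballots ranking Hale above Khan: 4.
Ballots ranking Khan above Hale: 3.
Hale wins 4–3, a margin of 1.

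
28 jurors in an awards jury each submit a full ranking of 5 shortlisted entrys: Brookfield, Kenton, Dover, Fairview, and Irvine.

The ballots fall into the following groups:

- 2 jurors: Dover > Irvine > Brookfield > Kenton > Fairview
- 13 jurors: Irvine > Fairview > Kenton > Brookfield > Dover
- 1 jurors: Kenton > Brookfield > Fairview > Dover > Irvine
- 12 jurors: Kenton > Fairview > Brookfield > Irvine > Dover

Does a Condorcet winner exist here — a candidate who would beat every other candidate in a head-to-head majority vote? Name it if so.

Irvine

Head-to-head results (28 voters total):
Brookfield vs Kenton: Kenton wins 26–2.
Brookfield vs Dover: Brookfield wins 26–2.
Brookfield vs Fairview: Fairview wins 25–3.
Brookfield vs Irvine: Irvine wins 15–13.
Kenton vs Dover: Kenton wins 26–2.
Kenton vs Fairview: Kenton wins 15–13.
Kenton vs Irvine: Irvine wins 15–13.
Dover vs Fairview: Fairview wins 26–2.
Dover vs Irvine: Irvine wins 25–3.
Fairview vs Irvine: Irvine wins 15–13.
Irvine beats each rival — Brookfield (15–13), Kenton (15–13), Dover (25–3), Fairview (15–13) — so Irvine is the Condorcet winner.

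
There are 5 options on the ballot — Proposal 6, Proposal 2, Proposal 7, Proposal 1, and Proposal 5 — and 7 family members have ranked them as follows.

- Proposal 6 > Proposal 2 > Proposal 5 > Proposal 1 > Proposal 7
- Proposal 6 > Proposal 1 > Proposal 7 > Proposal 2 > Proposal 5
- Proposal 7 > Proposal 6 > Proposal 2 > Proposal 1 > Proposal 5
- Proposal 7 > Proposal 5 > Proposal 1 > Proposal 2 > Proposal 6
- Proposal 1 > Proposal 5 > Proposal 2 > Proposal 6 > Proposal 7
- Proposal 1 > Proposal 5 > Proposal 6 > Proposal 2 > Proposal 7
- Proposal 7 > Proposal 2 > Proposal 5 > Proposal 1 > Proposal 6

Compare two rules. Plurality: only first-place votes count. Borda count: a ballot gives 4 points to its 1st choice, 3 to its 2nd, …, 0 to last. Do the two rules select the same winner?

No

Plurality first-place counts: Proposal 6 2, Proposal 2 0, Proposal 7 3, Proposal 1 2, Proposal 5 0 → Proposal 7.
Borda totals: Proposal 6 14, Proposal 2 13, Proposal 7 14, Proposal 1 16, Proposal 5 13 → Proposal 1.
The two rules disagree: plurality picks Proposal 7, Borda picks Proposal 1.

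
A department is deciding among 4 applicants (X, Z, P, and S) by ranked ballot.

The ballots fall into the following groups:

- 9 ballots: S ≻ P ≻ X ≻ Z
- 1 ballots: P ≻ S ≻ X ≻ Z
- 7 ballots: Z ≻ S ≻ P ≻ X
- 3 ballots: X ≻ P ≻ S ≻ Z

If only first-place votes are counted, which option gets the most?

First-place vote totals:
  X: 3
  Z: 7
  P: 1
  S: 9
S has the most first-place votes.

S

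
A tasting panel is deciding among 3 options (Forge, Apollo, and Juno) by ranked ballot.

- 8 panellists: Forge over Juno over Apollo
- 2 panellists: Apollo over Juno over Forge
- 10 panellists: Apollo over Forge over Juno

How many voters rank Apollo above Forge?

Ballots ranking Apollo above Forge: 2+10 = 12.
Ballots ranking Forge above Apollo: 8.
So 12 of 20 voters prefer Apollo to Forge.

12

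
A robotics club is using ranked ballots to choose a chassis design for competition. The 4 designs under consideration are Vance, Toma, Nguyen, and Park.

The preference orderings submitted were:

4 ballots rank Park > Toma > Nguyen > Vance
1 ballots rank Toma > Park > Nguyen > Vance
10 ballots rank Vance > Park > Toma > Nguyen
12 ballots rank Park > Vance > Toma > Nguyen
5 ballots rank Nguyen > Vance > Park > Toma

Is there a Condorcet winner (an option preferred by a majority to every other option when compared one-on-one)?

Yes

Head-to-head results (32 voters total):
Vance vs Toma: Vance wins 27–5.
Vance vs Nguyen: Vance wins 22–10.
Vance vs Park: Park wins 17–15.
Toma vs Nguyen: Toma wins 27–5.
Toma vs Park: Park wins 31–1.
Nguyen vs Park: Park wins 27–5.
Park beats each rival — Vance (17–15), Toma (31–1), Nguyen (27–5) — so Park is the Condorcet winner.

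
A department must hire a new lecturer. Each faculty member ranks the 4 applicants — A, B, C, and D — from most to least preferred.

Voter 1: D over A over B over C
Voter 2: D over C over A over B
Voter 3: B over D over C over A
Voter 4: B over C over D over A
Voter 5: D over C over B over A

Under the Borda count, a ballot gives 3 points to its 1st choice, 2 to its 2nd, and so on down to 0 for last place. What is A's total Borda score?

Borda scores:
  A: 2 + 1 + 0 + 0 + 0 = 3
  B: 1 + 0 + 3 + 3 + 1 = 8
  C: 0 + 2 + 1 + 2 + 2 = 7
  D: 3 + 3 + 2 + 1 + 3 = 12

3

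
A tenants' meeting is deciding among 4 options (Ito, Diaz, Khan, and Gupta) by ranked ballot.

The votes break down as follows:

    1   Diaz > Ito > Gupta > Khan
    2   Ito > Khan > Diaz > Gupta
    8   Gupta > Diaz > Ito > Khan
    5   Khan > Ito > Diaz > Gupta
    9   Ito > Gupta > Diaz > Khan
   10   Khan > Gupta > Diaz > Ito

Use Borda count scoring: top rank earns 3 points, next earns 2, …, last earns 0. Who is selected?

Borda scores:
  Ito: 2 + 2·3 + 8·1 + 5·2 + 9·3 + 10·0 = 53
  Diaz: 3 + 2·1 + 8·2 + 5·1 + 9·1 + 10·1 = 45
  Khan: 0 + 2·2 + 8·0 + 5·3 + 9·0 + 10·3 = 49
  Gupta: 1 + 2·0 + 8·3 + 5·0 + 9·2 + 10·2 = 63
Gupta has the highest total.

Gupta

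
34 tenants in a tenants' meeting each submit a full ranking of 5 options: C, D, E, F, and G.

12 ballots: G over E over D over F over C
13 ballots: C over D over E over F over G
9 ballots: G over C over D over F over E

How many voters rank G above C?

21

Ballots ranking G above C: 12+9 = 21.
Ballots ranking C above G: 13.
So 21 of 34 voters prefer G to C.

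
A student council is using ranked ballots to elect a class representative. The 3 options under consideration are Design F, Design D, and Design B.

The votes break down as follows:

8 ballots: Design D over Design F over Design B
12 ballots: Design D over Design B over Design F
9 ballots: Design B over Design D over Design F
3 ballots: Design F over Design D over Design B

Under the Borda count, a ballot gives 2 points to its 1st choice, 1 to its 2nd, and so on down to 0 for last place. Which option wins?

Borda scores:
  Design F: 8·1 + 12·0 + 9·0 + 3·2 = 14
  Design D: 8·2 + 12·2 + 9·1 + 3·1 = 52
  Design B: 8·0 + 12·1 + 9·2 + 3·0 = 30
Design D has the highest total.

Design D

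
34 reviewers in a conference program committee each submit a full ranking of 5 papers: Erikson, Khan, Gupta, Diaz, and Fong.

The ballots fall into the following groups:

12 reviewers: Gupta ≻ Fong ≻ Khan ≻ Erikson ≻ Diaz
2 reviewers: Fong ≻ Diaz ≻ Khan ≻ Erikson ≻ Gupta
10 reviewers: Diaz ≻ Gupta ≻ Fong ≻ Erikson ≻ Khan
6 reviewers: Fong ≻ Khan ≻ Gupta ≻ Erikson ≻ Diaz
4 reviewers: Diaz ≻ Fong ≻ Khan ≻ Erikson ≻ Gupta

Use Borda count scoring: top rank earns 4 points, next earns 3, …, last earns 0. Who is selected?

Fong

Borda scores:
  Erikson: 12·1 + 2·1 + 10·1 + 6·1 + 4·1 = 34
  Khan: 12·2 + 2·2 + 10·0 + 6·3 + 4·2 = 54
  Gupta: 12·4 + 2·0 + 10·3 + 6·2 + 4·0 = 90
  Diaz: 12·0 + 2·3 + 10·4 + 6·0 + 4·4 = 62
  Fong: 12·3 + 2·4 + 10·2 + 6·4 + 4·3 = 100
Fong has the highest total.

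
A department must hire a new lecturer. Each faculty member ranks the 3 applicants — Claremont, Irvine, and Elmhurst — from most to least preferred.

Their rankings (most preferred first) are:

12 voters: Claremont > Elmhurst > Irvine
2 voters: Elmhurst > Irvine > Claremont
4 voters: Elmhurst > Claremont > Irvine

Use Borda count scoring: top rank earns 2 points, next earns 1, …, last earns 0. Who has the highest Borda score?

Claremont

Borda scores:
  Claremont: 12·2 + 2·0 + 4·1 = 28
  Irvine: 12·0 + 2·1 + 4·0 = 2
  Elmhurst: 12·1 + 2·2 + 4·2 = 24
Claremont has the highest total.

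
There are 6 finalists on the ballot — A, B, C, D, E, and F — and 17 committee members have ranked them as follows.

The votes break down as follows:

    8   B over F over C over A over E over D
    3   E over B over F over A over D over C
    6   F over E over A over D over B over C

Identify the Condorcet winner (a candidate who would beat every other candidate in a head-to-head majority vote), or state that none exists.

Head-to-head results (17 voters total):
A vs B: B wins 11–6.
A vs C: A wins 9–8.
A vs D: A wins 17–0.
A vs E: E wins 9–8.
A vs F: F wins 17–0.
B vs C: B wins 17–0.
B vs D: B wins 11–6.
B vs E: E wins 9–8.
B vs F: B wins 11–6.
C vs D: D wins 9–8.
C vs E: E wins 9–8.
C vs F: F wins 17–0.
D vs E: E wins 17–0.
D vs F: F wins 17–0.
E vs F: F wins 14–3.
No candidate beats all others: B beats F beats E beats B, a majority cycle.

There is no Condorcet winner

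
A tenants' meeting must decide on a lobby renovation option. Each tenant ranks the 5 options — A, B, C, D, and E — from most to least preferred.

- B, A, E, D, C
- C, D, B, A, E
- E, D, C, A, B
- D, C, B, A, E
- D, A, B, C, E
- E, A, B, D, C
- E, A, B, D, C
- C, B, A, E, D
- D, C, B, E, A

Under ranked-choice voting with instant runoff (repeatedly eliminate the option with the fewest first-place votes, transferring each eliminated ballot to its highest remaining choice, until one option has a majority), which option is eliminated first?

A

Round 1: D 3, E 3, C 2, B 1, A 0. A has the fewest and is eliminated.
Round 2: D 3, E 3, C 2, B 1. B has the fewest and is eliminated.
Round 3: E 4, D 3, C 2. C has the fewest and is eliminated.
Round 4: E 5, D 4. E has a majority.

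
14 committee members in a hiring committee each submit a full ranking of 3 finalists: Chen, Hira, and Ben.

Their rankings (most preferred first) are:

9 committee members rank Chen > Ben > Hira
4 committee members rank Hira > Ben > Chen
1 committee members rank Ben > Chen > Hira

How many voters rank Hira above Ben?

4

Ballots ranking Hira above Ben: 4.
Ballots ranking Ben above Hira: 9+1 = 10.
So 4 of 14 voters prefer Hira to Ben.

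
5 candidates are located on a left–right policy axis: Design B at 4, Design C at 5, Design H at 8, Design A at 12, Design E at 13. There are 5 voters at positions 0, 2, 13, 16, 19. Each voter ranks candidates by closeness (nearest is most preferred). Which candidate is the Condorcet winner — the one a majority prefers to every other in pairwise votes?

With single-peaked preferences on a line, the Condorcet winner is the candidate closest to the median voter.
The median voter (position 13) is closest to Design E at 13.
Check: Design E vs Design A — voters closer to Design E: 3 of 5.

Design E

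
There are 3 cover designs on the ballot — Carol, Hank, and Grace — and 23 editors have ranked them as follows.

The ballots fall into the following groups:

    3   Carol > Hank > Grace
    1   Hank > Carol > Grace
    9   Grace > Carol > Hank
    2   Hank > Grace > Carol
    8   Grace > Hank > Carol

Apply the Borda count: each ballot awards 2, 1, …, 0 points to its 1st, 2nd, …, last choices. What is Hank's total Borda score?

Borda scores:
  Carol: 3·2 + 1 + 9·1 + 2·0 + 8·0 = 16
  Hank: 3·1 + 2 + 9·0 + 2·2 + 8·1 = 17
  Grace: 3·0 + 0 + 9·2 + 2·1 + 8·2 = 36

17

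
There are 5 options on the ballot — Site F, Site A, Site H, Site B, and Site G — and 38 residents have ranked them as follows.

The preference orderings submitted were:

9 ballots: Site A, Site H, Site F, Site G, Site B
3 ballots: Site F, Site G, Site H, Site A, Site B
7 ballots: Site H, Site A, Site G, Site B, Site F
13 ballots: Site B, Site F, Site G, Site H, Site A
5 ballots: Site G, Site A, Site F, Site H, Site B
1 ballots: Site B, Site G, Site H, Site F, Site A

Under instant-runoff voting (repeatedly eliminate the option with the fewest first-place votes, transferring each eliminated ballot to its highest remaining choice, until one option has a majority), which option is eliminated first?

Site F

Round 1: Site B 14, Site A 9, Site H 7, Site G 5, Site F 3. Site F has the fewest and is eliminated.
Round 2: Site B 14, Site A 9, Site G 8, Site H 7. Site H has the fewest and is eliminated.
Round 3: Site A 16, Site B 14, Site G 8. Site G has the fewest and is eliminated.
Round 4: Site A 24, Site B 14. Site A has a majority.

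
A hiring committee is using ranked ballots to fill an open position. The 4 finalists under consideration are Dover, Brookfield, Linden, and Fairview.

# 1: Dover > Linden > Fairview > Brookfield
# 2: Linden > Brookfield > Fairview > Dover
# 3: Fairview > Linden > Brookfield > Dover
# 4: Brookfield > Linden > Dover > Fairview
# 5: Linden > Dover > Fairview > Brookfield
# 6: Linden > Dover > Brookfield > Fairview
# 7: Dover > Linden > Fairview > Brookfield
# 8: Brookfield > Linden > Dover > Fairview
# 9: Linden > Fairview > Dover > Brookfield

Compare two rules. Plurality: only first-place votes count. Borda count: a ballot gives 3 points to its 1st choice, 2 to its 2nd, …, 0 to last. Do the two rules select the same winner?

Plurality first-place counts: Dover 2, Brookfield 2, Linden 4, Fairview 1 → Linden.
Borda totals: Dover 13, Brookfield 10, Linden 22, Fairview 9 → Linden.
The two rules agree on Linden.

Yes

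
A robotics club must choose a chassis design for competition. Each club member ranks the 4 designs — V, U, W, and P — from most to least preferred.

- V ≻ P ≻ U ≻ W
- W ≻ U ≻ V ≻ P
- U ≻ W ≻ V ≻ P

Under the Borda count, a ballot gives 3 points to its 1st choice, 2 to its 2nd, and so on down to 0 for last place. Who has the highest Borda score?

Borda scores:
  V: 3 + 1 + 1 = 5
  U: 1 + 2 + 3 = 6
  W: 0 + 3 + 2 = 5
  P: 2 + 0 + 0 = 2
U has the highest total.

U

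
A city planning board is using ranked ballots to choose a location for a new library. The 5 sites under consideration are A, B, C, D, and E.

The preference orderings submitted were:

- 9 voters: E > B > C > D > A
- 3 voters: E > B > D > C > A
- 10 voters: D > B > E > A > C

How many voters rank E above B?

Ballots ranking E above B: 9+3 = 12.
Ballots ranking B above E: 10.
So 12 of 22 voters prefer E to B.

12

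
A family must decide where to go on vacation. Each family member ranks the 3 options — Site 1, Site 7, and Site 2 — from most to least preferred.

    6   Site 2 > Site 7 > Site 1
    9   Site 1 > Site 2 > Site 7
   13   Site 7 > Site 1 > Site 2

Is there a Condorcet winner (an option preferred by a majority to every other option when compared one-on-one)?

No

Head-to-head results (28 voters total):
Site 1 vs Site 7: Site 7 wins 19–9.
Site 1 vs Site 2: Site 1 wins 22–6.
Site 7 vs Site 2: Site 2 wins 15–13.
No candidate beats all others: Site 1 beats Site 2 beats Site 7 beats Site 1, a majority cycle.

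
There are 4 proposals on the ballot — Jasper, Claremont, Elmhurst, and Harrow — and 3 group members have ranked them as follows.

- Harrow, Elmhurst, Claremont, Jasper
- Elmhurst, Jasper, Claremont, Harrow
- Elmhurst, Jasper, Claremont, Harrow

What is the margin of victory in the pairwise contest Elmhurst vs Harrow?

1

Ballots ranking Elmhurst above Harrow: 2.
Ballots ranking Harrow above Elmhurst: 1.
Elmhurst wins 2–1, a margin of 1.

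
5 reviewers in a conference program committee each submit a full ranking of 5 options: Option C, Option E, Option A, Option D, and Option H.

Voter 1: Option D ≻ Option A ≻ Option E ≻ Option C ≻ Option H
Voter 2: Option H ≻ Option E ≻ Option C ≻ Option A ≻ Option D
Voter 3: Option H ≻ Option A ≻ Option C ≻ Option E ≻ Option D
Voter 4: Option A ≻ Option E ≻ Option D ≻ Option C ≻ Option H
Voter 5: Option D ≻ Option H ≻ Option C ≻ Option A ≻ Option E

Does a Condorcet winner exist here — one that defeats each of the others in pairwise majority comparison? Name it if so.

There is no Condorcet winner

Head-to-head results (5 voters total):
Option C vs Option E: Option E wins 3–2.
Option C vs Option A: Option A wins 3–2.
Option C vs Option D: Option D wins 3–2.
Option C vs Option H: Option H wins 3–2.
Option E vs Option A: Option A wins 4–1.
Option E vs Option D: Option E wins 3–2.
Option E vs Option H: Option H wins 3–2.
Option A vs Option D: Option A wins 3–2.
Option A vs Option H: Option H wins 3–2.
Option D vs Option H: Option D wins 3–2.
No candidate beats all others: Option E beats Option D beats Option H beats Option E, a majority cycle.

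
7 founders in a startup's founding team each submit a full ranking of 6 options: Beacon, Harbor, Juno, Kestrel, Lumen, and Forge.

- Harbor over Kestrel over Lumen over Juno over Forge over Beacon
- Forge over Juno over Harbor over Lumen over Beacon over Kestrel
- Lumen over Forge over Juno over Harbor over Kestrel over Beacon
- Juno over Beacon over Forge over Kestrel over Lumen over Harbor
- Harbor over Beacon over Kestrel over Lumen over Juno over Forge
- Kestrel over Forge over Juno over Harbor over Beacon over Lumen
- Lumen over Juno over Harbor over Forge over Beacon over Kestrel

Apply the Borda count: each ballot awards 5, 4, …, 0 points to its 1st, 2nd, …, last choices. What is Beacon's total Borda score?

Borda scores:
  Beacon: 0 + 1 + 0 + 4 + 4 + 1 + 1 = 11
  Harbor: 5 + 3 + 2 + 0 + 5 + 2 + 3 = 20
  Juno: 2 + 4 + 3 + 5 + 1 + 3 + 4 = 22
  Kestrel: 4 + 0 + 1 + 2 + 3 + 5 + 0 = 15
  Lumen: 3 + 2 + 5 + 1 + 2 + 0 + 5 = 18
  Forge: 1 + 5 + 4 + 3 + 0 + 4 + 2 = 19

11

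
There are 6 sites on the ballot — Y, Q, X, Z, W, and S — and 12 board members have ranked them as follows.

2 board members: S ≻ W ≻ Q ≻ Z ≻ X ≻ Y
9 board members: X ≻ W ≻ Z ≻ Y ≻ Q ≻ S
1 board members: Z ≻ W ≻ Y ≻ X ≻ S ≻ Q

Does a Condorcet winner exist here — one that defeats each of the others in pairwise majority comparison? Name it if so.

Head-to-head results (12 voters total):
Y vs Q: Y wins 10–2.
Y vs X: X wins 11–1.
Y vs Z: Z wins 12–0.
Y vs W: W wins 12–0.
Y vs S: Y wins 10–2.
Q vs X: X wins 10–2.
Q vs Z: Z wins 10–2.
Q vs W: W wins 12–0.
Q vs S: Q wins 9–3.
X vs Z: X wins 9–3.
X vs W: X wins 9–3.
X vs S: X wins 10–2.
Z vs W: W wins 11–1.
Z vs S: Z wins 10–2.
W vs S: W wins 10–2.
X beats each rival — Y (11–1), Q (10–2), Z (9–3), W (9–3), S (10–2) — so X is the Condorcet winner.

X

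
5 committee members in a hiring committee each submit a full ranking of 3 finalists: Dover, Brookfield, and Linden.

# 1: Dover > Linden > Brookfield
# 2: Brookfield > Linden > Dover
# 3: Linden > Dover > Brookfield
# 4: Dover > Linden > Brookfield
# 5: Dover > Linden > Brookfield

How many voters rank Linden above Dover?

2

Ballots ranking Linden above Dover: 2.
Ballots ranking Dover above Linden: 3.
So 2 of 5 voters prefer Linden to Dover.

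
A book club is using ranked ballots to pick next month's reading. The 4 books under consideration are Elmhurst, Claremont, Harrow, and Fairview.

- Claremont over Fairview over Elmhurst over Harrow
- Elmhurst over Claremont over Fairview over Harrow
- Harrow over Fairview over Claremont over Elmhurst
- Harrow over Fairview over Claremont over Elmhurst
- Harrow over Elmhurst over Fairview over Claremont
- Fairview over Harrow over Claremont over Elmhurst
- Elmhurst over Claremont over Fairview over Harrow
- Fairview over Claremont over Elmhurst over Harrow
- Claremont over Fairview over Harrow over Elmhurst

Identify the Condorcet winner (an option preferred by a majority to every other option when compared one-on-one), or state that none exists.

Head-to-head results (9 voters total):
Elmhurst vs Claremont: Claremont wins 6–3.
Elmhurst vs Harrow: Harrow wins 5–4.
Elmhurst vs Fairview: Fairview wins 6–3.
Claremont vs Harrow: Claremont wins 5–4.
Claremont vs Fairview: Fairview wins 5–4.
Harrow vs Fairview: Fairview wins 6–3.
Fairview beats each rival — Elmhurst (6–3), Claremont (5–4), Harrow (6–3) — so Fairview is the Condorcet winner.

Fairview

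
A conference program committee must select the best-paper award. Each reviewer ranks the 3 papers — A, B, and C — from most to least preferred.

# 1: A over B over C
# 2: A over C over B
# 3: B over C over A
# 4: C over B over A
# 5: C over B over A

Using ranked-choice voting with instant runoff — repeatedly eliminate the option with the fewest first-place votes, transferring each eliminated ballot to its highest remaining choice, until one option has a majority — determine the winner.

Round 1: A 2, C 2, B 1. B has the fewest and is eliminated.
Round 2: C 3, A 2. C has a majority.

C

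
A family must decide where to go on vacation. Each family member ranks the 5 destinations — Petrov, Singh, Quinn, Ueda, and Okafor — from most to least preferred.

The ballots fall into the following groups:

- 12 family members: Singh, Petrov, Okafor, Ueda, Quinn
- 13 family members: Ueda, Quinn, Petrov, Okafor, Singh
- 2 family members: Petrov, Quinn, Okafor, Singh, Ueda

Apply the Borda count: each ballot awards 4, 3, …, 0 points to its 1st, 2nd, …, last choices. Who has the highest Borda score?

Borda scores:
  Petrov: 12·3 + 13·2 + 2·4 = 70
  Singh: 12·4 + 13·0 + 2·1 = 50
  Quinn: 12·0 + 13·3 + 2·3 = 45
  Ueda: 12·1 + 13·4 + 2·0 = 64
  Okafor: 12·2 + 13·1 + 2·2 = 41
Petrov has the highest total.

Petrov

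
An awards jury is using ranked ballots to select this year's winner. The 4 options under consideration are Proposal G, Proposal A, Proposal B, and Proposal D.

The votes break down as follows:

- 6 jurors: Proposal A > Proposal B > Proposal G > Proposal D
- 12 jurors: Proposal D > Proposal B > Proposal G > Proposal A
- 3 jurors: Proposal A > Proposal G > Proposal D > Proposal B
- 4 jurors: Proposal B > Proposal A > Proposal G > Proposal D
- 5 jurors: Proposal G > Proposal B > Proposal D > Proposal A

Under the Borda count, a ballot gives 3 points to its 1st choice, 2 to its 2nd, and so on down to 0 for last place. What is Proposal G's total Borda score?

Borda scores:
  Proposal G: 6·1 + 12·1 + 3·2 + 4·1 + 5·3 = 43
  Proposal A: 6·3 + 12·0 + 3·3 + 4·2 + 5·0 = 35
  Proposal B: 6·2 + 12·2 + 3·0 + 4·3 + 5·2 = 58
  Proposal D: 6·0 + 12·3 + 3·1 + 4·0 + 5·1 = 44

43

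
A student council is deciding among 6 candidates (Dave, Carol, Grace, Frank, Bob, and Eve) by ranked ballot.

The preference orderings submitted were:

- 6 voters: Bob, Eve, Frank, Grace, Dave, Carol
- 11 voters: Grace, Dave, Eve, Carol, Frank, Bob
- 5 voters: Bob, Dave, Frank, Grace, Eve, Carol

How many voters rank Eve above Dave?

Ballots ranking Eve above Dave: 6.
Ballots ranking Dave above Eve: 11+5 = 16.
So 6 of 22 voters prefer Eve to Dave.

6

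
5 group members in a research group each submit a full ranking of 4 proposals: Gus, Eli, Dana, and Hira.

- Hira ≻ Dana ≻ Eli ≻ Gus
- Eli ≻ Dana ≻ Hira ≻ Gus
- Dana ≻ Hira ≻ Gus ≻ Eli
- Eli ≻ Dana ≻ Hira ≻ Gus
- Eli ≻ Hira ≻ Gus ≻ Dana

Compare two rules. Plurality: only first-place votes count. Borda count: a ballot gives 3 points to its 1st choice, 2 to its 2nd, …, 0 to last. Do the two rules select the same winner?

Plurality first-place counts: Gus 0, Eli 3, Dana 1, Hira 1 → Eli.
Borda totals: Gus 2, Eli 10, Dana 9, Hira 9 → Eli.
The two rules agree on Eli.

Yes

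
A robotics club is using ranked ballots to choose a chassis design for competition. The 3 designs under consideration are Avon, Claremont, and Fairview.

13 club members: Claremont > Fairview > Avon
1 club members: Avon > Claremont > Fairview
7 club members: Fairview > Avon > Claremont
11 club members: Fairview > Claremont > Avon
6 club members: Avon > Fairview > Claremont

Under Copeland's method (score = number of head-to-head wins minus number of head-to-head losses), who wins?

Pairwise results:
  Avon vs Claremont: Claremont wins 24–14.
  Avon vs Fairview: Fairview wins 31–7.
  Claremont vs Fairview: Fairview wins 24–14.
Copeland scores (wins − losses):
  Avon: 0 − 2 = -2
  Claremont: 1 − 1 = 0
  Fairview: 2 − 0 = 2
Fairview has the best Copeland score.

Fairview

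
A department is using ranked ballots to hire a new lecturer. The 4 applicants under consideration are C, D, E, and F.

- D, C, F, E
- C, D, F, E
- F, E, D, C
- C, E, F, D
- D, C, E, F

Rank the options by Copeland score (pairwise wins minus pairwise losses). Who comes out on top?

Pairwise results:
  C vs D: D wins 3–2.
  C vs E: C wins 4–1.
  C vs F: C wins 4–1.
  D vs E: D wins 3–2.
  D vs F: D wins 3–2.
  E vs F: F wins 3–2.
Copeland scores (wins − losses):
  C: 2 − 1 = 1
  D: 3 − 0 = 3
  E: 0 − 3 = -3
  F: 1 − 2 = -1
D has the best Copeland score.

D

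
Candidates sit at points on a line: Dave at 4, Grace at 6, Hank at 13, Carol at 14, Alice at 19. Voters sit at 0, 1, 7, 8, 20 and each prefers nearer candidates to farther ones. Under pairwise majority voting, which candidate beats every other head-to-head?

With single-peaked preferences on a line, the Condorcet winner is the candidate closest to the median voter.
The median voter (position 7) is closest to Grace at 6.
Check: Grace vs Hank — voters closer to Grace: 4 of 5.

Grace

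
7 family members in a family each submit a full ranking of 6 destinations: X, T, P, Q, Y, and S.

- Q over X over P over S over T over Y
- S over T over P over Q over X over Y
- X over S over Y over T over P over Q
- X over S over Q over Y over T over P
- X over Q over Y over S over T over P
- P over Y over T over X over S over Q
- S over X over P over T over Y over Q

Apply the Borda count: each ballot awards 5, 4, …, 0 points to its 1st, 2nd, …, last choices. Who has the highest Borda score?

X

Borda scores:
  X: 4 + 1 + 5 + 5 + 5 + 2 + 4 = 26
  T: 1 + 4 + 2 + 1 + 1 + 3 + 2 = 14
  P: 3 + 3 + 1 + 0 + 0 + 5 + 3 = 15
  Q: 5 + 2 + 0 + 3 + 4 + 0 + 0 = 14
  Y: 0 + 0 + 3 + 2 + 3 + 4 + 1 = 13
  S: 2 + 5 + 4 + 4 + 2 + 1 + 5 = 23
X has the highest total.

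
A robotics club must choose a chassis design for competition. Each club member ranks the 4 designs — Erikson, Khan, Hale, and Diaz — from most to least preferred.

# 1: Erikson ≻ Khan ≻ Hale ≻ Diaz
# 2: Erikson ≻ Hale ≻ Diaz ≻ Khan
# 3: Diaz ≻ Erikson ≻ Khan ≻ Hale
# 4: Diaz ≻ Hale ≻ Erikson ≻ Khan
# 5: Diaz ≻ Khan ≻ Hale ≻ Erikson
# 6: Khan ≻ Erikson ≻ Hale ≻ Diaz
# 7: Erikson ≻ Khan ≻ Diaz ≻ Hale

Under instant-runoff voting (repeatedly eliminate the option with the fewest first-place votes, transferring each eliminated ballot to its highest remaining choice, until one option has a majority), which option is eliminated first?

Hale

Round 1: Erikson 3, Diaz 3, Khan 1, Hale 0. Hale has the fewest and is eliminated.
Round 2: Erikson 3, Diaz 3, Khan 1. Khan has the fewest and is eliminated.
Round 3: Erikson 4, Diaz 3. Erikson has a majority.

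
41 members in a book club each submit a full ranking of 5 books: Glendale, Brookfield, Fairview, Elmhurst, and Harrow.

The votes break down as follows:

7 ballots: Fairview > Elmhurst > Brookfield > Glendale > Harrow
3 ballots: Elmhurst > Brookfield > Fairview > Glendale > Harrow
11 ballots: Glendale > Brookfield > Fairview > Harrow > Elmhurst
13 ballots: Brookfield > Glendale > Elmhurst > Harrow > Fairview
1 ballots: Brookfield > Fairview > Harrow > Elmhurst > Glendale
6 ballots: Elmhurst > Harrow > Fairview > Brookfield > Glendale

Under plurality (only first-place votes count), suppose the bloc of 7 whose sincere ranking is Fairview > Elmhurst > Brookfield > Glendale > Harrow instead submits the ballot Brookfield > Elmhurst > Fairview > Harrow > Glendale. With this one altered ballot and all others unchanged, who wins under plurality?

Brookfield

First-place totals with the altered ballot: Glendale 11, Brookfield 21, Fairview 0, Elmhurst 9, Harrow 0.
The winner is unchanged: still Brookfield.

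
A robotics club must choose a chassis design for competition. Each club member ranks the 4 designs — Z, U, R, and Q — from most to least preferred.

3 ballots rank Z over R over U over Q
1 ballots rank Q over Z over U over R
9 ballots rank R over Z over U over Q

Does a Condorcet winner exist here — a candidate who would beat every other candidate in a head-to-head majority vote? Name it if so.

R

Head-to-head results (13 voters total):
Z vs U: Z wins 13–0.
Z vs R: R wins 9–4.
Z vs Q: Z wins 12–1.
U vs R: R wins 12–1.
U vs Q: U wins 12–1.
R vs Q: R wins 12–1.
R beats each rival — Z (9–4), U (12–1), Q (12–1) — so R is the Condorcet winner.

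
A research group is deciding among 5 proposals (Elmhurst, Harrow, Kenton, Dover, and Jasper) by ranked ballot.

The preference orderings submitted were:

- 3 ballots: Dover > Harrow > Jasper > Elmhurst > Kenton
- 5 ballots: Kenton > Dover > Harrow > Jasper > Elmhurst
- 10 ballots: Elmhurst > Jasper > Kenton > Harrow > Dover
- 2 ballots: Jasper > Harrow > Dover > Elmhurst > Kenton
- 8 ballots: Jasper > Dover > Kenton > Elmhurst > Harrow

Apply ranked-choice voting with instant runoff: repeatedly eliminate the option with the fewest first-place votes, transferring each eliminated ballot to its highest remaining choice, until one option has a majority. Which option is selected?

Round 1: Elmhurst 10, Jasper 10, Kenton 5, Dover 3, Harrow 0. Harrow has the fewest and is eliminated.
Round 2: Elmhurst 10, Jasper 10, Kenton 5, Dover 3. Dover has the fewest and is eliminated.
Round 3: Jasper 13, Elmhurst 10, Kenton 5. Kenton has the fewest and is eliminated.
Round 4: Jasper 18, Elmhurst 10. Jasper has a majority.

Jasper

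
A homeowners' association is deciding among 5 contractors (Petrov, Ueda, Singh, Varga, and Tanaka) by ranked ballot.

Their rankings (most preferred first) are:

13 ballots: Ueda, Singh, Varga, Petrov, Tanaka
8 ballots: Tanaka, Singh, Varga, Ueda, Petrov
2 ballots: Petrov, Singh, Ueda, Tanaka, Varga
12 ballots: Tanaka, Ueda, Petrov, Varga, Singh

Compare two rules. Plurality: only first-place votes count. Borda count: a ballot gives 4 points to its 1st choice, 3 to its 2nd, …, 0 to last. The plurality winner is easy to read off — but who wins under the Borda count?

Plurality first-place counts: Petrov 2, Ueda 13, Singh 0, Varga 0, Tanaka 20 → Tanaka.
Borda totals: Petrov 45, Ueda 100, Singh 69, Varga 54, Tanaka 82 → Ueda.

Ueda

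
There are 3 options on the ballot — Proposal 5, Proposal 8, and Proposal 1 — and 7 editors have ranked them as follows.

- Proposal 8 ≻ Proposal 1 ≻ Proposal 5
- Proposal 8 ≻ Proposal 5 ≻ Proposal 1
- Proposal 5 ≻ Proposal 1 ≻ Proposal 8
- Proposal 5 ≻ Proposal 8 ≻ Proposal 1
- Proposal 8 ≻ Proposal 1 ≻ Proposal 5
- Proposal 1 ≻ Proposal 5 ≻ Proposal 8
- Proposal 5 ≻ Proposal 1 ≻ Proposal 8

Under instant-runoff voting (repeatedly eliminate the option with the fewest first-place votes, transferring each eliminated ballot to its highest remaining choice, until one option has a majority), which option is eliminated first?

Round 1: Proposal 5 3, Proposal 8 3, Proposal 1 1. Proposal 1 has the fewest and is eliminated.
Round 2: Proposal 5 4, Proposal 8 3. Proposal 5 has a majority.

Proposal 1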